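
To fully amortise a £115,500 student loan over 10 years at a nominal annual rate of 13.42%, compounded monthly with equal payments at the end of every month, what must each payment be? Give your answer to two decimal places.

With 12 periods per year: i = 0.0111833, n = 120.
PMT = 115500 / ( [1 − (1+0.0111833)^(−120)] / 0.0111833 ) = 115500 / 65.876939 = 1,753.2691

£1,753.27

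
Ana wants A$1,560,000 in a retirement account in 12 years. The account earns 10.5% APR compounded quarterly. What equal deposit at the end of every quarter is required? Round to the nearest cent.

A$16,588.46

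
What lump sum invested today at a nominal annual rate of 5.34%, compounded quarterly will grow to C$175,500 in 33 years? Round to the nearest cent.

C$30,480.83

With 4 periods per year: i = 0.01335, n = 132.
PV = FV·(1+i)^(−n) = 175,500 × 0.173680 = 30,480.8335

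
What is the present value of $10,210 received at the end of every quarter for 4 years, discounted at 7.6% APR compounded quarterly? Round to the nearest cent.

$139,732.88

Periodic rate i = 0.076/4 = 0.019; n = 4 × 4 = 16 periods.
PV = PMT · [1 − (1+i)^(−n)] / i = 10210 · 13.685884 = 139,732.8783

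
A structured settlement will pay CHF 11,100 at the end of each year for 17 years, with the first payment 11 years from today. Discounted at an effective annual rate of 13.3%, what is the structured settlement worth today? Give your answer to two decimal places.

CHF 21,076.73

PV at t=10 (ordinary 17-year annuity): 11100 × a(17|0.133) = 11100 × 6.618802 = 73,468.7068
PV₀ = 73,468.7068 / (1+0.133)^10 = 73,468.7068 / 3.485773 = 21,076.7332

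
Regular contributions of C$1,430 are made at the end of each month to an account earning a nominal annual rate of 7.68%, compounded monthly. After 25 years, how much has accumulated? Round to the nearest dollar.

With 12 periods per year: i = 0.0064, n = 300.
Accumulation factor s(300|0.0064) = 903.024351; FV = 1430 × 903.024351 = 1,291,324.8214

C$1,291,325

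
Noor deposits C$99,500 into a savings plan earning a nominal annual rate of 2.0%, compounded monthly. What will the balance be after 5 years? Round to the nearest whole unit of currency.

Periodic rate i = 0.02/12 = 0.00166667; n = 5 × 12 = 60 periods.
FV = 99,500 × (1 + 0.00166667)^60 = 109,955.3532

C$109,955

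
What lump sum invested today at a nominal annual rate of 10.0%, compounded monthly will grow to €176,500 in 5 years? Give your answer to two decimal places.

i = 0.1/12 = 0.00833333 per month; n = 5·12 = 60.
PV = FV·(1+i)^(−n) = 176,500 × 0.607789 = 107,274.6864

€107,274.69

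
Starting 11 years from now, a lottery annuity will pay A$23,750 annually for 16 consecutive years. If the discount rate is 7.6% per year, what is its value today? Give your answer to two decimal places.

PV at t=10 (ordinary 16-year annuity): 23750 × a(16|0.076) = 23750 × 9.082309 = 215,704.8315
Discount back 10 years: 215,704.8315 × (1+0.076)^(−10) = 215,704.8315 × 0.480704 = 103,690.0680

A$103,690.07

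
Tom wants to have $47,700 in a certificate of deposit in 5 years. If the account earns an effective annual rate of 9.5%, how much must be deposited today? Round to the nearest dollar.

$30,300

PV = 47,700 / (1 + 0.095)^5 = 47,700 / 1.574239 = 30,300.3596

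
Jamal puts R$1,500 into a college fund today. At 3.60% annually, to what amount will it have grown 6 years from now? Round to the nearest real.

R$1,855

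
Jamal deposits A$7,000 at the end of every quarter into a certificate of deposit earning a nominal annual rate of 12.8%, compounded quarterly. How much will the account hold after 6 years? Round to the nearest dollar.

A$247,116

Periodic rate i = 0.128/4 = 0.032; n = 6 × 4 = 24 periods.
FV = 7000 × [(1+0.032)^24 − 1] / 0.032 = 7000 × 35.302252 = 247,115.7650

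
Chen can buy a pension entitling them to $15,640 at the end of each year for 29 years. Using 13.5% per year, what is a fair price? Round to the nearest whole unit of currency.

Annuity factor a(29|0.135) = 7.219135; PV = 15640 × 7.219135 = 112,907.2743

$112,907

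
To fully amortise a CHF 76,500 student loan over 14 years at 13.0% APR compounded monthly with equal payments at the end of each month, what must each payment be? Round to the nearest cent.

CHF 990.88

i = 0.13/12 = 0.0108333 per month; n = 14·12 = 168.
Annuity-PV factor = 77.204363; PMT = 76500 / 77.204363 = 990.8766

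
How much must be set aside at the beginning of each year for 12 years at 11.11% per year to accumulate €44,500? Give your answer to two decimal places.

€1,751.62

FV-annuity factor × (1+i) = 25.405099; PMT = 44500 / 25.405099 = 1,751.6168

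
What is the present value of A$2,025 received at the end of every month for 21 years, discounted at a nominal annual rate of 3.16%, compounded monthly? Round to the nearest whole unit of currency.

A$372,618

Periodic rate i = 0.0316/12 = 0.00263333; n = 21 × 12 = 252 periods.
Annuity factor a(252|0.00263333) = 184.008838; PV = 2025 × 184.008838 = 372,617.8969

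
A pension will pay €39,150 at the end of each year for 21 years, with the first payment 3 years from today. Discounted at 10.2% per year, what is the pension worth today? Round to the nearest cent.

€274,948.47

PV at t=2 (ordinary 21-year annuity): 39150 × a(21|0.102) = 39150 × 8.528698 = 333,898.5252
Discount back 2 years: 333,898.5252 × (1+0.102)^(−2) = 333,898.5252 × 0.823449 = 274,948.4729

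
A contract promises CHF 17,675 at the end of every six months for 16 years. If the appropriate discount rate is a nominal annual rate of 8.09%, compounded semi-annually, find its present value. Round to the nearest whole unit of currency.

i = 0.0809/2 = 0.04045 per half-year; n = 16·2 = 32.
Annuity factor a(32|0.04045) = 17.771594; PV = 17675 × 17.771594 = 314,112.9228

CHF 314,113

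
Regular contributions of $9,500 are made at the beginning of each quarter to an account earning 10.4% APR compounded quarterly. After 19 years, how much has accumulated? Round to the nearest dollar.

$2,262,036

With 4 periods per year: i = 0.026, n = 76.
FV = PMT · [(1+i)^n − 1] / i × (1+i) = 9500 · 238.109041 = 2,262,035.8878
Payments are at the start of each period, so multiply by (1+i).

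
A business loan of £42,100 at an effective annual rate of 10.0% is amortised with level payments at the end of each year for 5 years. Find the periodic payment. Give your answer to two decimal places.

Annuity-PV factor = 3.790787; PMT = 42100 / 3.790787 = 11,105.8739

£11,105.87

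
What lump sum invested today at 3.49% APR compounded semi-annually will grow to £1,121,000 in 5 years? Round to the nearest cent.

£942,920.01

Periodic rate i = 0.0349/2 = 0.01745; n = 5 × 2 = 10 periods.
PV = 1,121,000 / (1 + 0.01745)^10 = 1,121,000 / 1.188860 = 942,920.0084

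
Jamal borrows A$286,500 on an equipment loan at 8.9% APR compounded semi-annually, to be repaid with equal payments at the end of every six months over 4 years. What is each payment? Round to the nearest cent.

A$43,347.48

i = 0.089/2 = 0.0445 per half-year; n = 4·2 = 8.
Annuity-PV factor = 6.609381; PMT = 286500 / 6.609381 = 43,347.4789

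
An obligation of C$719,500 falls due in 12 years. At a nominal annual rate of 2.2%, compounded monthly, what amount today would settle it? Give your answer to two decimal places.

i = 0.022/12 = 0.00183333 per month; n = 12·12 = 144.
PV = 719,500 / (1 + 0.00183333)^144 = 719,500 / 1.301814 = 552,690.5335

C$552,690.53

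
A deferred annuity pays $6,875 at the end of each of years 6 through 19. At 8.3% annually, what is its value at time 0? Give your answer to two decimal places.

$37,389.47

PV at t=5 (ordinary 14-year annuity): 6875 × a(14|0.083) = 6875 × 8.102498 = 55,704.6720
Discount back 5 years: 55,704.6720 × (1+0.083)^(−5) = 55,704.6720 × 0.671209 = 37,389.4725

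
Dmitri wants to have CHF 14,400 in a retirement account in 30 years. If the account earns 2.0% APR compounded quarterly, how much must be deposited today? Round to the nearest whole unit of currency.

CHF 7,915

Periodic rate i = 0.02/4 = 0.005; n = 30 × 4 = 120 periods.
Discount factor = (1+0.005)^(−120) = 0.549633; PV = 14,400 × 0.549633 = 7,914.7114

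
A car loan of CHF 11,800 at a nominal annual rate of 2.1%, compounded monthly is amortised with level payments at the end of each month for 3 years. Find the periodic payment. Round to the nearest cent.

i = 0.021/12 = 0.00175 per month; n = 3·12 = 36.
Annuity-PV factor = 34.859901; PMT = 11800 / 34.859901 = 338.4978

CHF 338.50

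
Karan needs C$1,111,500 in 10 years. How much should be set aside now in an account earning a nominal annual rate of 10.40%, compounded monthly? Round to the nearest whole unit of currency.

With 12 periods per year: i = 0.00866667, n = 120.
PV = FV·(1+i)^(−n) = 1,111,500 × 0.355042 = 394,629.1762

C$394,629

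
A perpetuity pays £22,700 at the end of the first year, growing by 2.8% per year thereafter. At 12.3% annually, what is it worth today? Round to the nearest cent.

£238,947.37

PV = D₁/(r − g) = 22700/(0.123 − 0.028) = 238,947.3684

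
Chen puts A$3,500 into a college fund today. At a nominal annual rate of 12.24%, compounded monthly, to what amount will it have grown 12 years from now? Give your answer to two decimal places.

i = 0.1224/12 = 0.0102 per month; n = 12·12 = 144.
FV = 3,500 × (1 + 0.0102)^144 = 15,091.3637

A$15,091.36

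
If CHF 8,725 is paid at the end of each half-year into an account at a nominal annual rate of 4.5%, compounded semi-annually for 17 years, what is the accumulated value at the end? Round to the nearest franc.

i = 0.045/2 = 0.0225 per half-year; n = 17·2 = 34.
FV = PMT · [(1+i)^n − 1] / i = 8725 · 50.259976 = 438,518.2873

CHF 438,518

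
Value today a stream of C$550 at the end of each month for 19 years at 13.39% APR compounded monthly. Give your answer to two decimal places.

C$45,364.12

With 12 periods per year: i = 0.0111583, n = 228.
PV = 550 × [1 − (1+0.0111583)^(−228)] / 0.0111583 = 550 × 82.480224 = 45,364.1234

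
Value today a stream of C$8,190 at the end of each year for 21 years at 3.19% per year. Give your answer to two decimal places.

Annuity factor a(21|0.0319) = 15.136602; PV = 8190 × 15.136602 = 123,968.7719

C$123,968.77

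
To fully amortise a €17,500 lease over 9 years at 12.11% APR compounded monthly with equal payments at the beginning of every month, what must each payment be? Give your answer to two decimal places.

Periodic rate i = 0.1211/12 = 0.0100917; n = 9 × 12 = 108 periods.
PMT = 17500 / ( [1 − (1+0.0100917)^(−108)] / 0.0100917 × (1+i) ) = 17500 / 66.251472 = 264.1451

€264.15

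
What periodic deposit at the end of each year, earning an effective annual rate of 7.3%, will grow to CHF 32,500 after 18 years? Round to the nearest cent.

FV-annuity factor = 34.994998; PMT = 32500 / 34.994998 = 928.7042

CHF 928.70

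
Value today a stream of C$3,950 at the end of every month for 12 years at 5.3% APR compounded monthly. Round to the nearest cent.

i = 0.053/12 = 0.00441667 per month; n = 12·12 = 144.
PV = 3950 × [1 − (1+0.00441667)^(−144)] / 0.00441667 = 3950 × 106.381652 = 420,207.5238

C$420,207.52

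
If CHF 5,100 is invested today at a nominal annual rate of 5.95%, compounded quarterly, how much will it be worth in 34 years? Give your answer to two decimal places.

CHF 37,990.72

i = 0.0595/4 = 0.014875 per quarter; n = 34·4 = 136.
FV = PV·(1+i)^n = 5,100 × 7.449162 = 37,990.7245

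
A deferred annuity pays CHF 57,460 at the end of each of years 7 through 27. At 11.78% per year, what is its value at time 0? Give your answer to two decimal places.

CHF 225,934.41

PV at t=6 (ordinary 21-year annuity): 57460 × a(21|0.1178) = 57460 × 7.670107 = 440,724.3212
Discount back 6 years: 440,724.3212 × (1+0.1178)^(−6) = 440,724.3212 × 0.512643 = 225,934.4134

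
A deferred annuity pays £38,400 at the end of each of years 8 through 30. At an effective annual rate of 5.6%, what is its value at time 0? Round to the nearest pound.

£334,540

PV at t=7 (ordinary 23-year annuity): 38400 × a(23|0.056) = 38400 × 12.757475 = 489,887.0566
Discount back 7 years: 489,887.0566 × (1+0.056)^(−7) = 489,887.0566 × 0.682893 = 334,540.3737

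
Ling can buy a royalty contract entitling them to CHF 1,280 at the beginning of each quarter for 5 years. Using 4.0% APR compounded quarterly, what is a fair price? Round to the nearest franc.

i = 0.04/4 = 0.01 per quarter; n = 5·4 = 20.
PV = 1280 × [1 − (1+0.01)^(−20)] / 0.01 × (1+i) = 1280 × 18.226008 = 23,329.2909
(annuity-due: payments at period start, so ×(1+i).)

CHF 23,329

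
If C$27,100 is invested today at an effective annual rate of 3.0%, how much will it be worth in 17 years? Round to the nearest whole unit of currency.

C$44,792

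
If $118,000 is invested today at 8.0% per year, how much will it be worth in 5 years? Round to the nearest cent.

FV = PV·(1+i)^n = 118,000 × 1.469328 = 173,380.7131

$173,380.71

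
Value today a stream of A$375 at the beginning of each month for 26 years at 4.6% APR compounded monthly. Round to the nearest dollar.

A$68,437

With 12 periods per year: i = 0.00383333, n = 312.
PV = 375 × [1 − (1+0.00383333)^(−312)] / 0.00383333 × (1+i) = 375 × 182.498568 = 68,436.9629
Payments are at the start of each period, so multiply by (1+i).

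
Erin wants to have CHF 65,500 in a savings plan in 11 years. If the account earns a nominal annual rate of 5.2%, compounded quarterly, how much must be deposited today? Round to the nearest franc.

Periodic rate i = 0.052/4 = 0.013; n = 11 × 4 = 44 periods.
Discount factor = (1+0.013)^(−44) = 0.566480; PV = 65,500 × 0.566480 = 37,104.4249

CHF 37,104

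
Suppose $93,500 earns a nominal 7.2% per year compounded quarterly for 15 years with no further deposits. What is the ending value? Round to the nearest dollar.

$272,696

With 4 periods per year: i = 0.018, n = 60.
FV = 93,500 × (1 + 0.018)^60 = 272,695.7007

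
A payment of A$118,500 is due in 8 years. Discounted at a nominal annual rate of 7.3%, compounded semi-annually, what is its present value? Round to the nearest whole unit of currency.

A$66,774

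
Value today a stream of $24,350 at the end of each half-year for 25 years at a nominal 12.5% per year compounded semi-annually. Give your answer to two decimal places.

Periodic rate i = 0.125/2 = 0.0625; n = 25 × 2 = 50 periods.
PV = PMT · [1 − (1+i)^(−n)] / i = 24350 · 15.227901 = 370,799.3869

$370,799.39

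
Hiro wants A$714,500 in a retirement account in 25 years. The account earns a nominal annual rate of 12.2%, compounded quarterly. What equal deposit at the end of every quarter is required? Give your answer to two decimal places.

Periodic rate i = 0.122/4 = 0.0305; n = 25 × 4 = 100 periods.
PMT = 714500 / ( [(1+0.0305)^100 − 1] / 0.0305 ) = 714500 / 628.667305 = 1,136.5312

A$1,136.53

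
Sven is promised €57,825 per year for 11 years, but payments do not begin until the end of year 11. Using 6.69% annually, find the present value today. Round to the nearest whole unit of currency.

PV at t=10 (ordinary 11-year annuity): 57825 × a(11|0.0669) = 57825 × 7.615842 = 440,386.0918
PV₀ = 440,386.0918 / (1+0.0669)^10 = 440,386.0918 / 1.910896 = 230,460.4701

€230,460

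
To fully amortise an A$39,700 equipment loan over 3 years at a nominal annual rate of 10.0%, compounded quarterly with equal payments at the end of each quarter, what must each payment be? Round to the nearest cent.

A$3,870.24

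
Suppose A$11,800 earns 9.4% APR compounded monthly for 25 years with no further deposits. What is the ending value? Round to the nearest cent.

A$122,601.98

With 12 periods per year: i = 0.00783333, n = 300.
11,800 × (1+0.00783333)^300 = 11,800 × 10.389998 = 122,601.9772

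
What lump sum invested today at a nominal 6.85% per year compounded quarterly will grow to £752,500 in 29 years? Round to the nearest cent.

i = 0.0685/4 = 0.017125 per quarter; n = 29·4 = 116.
Discount factor = (1+0.017125)^(−116) = 0.139501; PV = 752,500 × 0.139501 = 104,974.6269

£104,974.63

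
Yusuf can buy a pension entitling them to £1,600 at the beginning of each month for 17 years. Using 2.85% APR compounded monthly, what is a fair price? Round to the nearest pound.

With 12 periods per year: i = 0.002375, n = 204.
PV = PMT · [1 − (1+i)^(−n)] / i × (1+i) = 1600 · 161.916660 = 259,066.6568
Payments are at the start of each period, so multiply by (1+i).

£259,067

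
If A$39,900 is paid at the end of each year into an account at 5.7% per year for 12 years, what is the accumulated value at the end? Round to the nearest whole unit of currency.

Accumulation factor s(12|0.057) = 16.577395; FV = 39900 × 16.577395 = 661,438.0608

A$661,438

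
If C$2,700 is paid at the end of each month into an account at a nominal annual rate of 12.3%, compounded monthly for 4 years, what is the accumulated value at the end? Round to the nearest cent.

C$166,344.52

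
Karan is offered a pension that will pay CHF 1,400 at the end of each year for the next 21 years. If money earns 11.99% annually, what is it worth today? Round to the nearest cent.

PV = 1400 × [1 − (1+0.1199)^(−21)] / 0.1199 = 1400 × 7.566861 = 10,593.6058

CHF 10,593.61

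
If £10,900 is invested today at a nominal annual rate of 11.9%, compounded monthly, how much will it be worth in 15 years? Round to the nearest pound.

£64,391

i = 0.119/12 = 0.00991667 per month; n = 15·12 = 180.
10,900 × (1+0.00991667)^180 = 10,900 × 5.907410 = 64,390.7665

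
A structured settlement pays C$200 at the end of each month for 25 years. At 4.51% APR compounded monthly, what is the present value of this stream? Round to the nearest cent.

Periodic rate i = 0.0451/12 = 0.00375833; n = 25 × 12 = 300 periods.
PV = PMT · [1 − (1+i)^(−n)] / i = 200 · 179.726740 = 35,945.3480

C$35,945.35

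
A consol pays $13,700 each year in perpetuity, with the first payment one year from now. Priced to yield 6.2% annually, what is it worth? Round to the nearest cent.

PV = C/r = 13700/0.062 = 220,967.7419

$220,967.74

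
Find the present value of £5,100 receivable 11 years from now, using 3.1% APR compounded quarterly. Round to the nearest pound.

£3,631

Periodic rate i = 0.031/4 = 0.00775; n = 11 × 4 = 44 periods.
Discount factor = (1+0.00775)^(−44) = 0.711994; PV = 5,100 × 0.711994 = 3,631.1708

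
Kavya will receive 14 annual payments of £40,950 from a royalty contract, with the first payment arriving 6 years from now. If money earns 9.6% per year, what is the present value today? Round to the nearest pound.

Value one period before first payment (t=5): 40950 × [1 − (1+0.096)^(−14)] / 0.096 = 40950 × 7.530104 = 308,357.7538
Discount back 5 years: 308,357.7538 × (1+0.096)^(−5) = 308,357.7538 × 0.632335 = 194,985.4040

£194,985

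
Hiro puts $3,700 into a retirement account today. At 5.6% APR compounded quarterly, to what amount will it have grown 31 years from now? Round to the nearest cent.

Periodic rate i = 0.056/4 = 0.014; n = 31 × 4 = 124 periods.
FV = PV·(1+i)^n = 3,700 × 5.606688 = 20,744.7471

$20,744.75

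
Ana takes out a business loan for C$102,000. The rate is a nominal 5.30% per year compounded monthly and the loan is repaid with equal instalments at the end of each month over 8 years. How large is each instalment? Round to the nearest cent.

i = 0.053/12 = 0.00441667 per month; n = 8·12 = 96.
Annuity-PV factor = 78.105254; PMT = 102000 / 78.105254 = 1,305.9301

C$1,305.93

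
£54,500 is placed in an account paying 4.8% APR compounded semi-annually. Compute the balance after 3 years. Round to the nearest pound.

£62,834

With 2 periods per year: i = 0.024, n = 6.
FV = 54,500 × (1 + 0.024)^6 = 62,834.2220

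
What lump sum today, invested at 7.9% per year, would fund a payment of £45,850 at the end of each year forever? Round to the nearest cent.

PV = PMT / i = 45850 / 0.079 = 580,379.7468

£580,379.75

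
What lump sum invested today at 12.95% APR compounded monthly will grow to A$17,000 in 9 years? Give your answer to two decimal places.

A$5,333.23

i = 0.1295/12 = 0.0107917 per month; n = 9·12 = 108.
Discount factor = (1+0.0107917)^(−108) = 0.313719; PV = 17,000 × 0.313719 = 5,333.2313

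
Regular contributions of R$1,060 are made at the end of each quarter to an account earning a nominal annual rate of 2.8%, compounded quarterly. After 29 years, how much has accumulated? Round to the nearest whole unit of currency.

R$188,687

i = 0.028/4 = 0.007 per quarter; n = 29·4 = 116.
Accumulation factor s(116|0.007) = 178.006525; FV = 1060 × 178.006525 = 188,686.9169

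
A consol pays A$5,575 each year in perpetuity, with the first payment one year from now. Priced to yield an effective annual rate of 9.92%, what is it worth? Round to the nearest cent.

A$56,199.60

PV = PMT / i = 5575 / 0.0992 = 56,199.5968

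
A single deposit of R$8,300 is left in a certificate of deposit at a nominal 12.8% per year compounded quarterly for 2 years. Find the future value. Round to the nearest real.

i = 0.128/4 = 0.032 per quarter; n = 2·4 = 8.
8,300 × (1+0.032)^8 = 8,300 × 1.286582 = 10,678.6332

R$10,679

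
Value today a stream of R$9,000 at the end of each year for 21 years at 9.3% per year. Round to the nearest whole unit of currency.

R$81,821

PV = 9000 × [1 − (1+0.093)^(−21)] / 0.093 = 9000 × 9.091214 = 81,820.9241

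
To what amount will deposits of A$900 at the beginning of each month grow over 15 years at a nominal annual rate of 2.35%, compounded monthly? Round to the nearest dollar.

With 12 periods per year: i = 0.00195833, n = 180.
Accumulation factor s(180|0.00195833) × (1+i) = 215.977544; FV = 900 × 215.977544 = 194,379.7899
(Beginning-of-period payments → annuity-due factor ×(1+i).)

A$194,380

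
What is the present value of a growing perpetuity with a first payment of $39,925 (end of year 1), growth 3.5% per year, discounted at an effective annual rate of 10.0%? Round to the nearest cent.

$614,230.77

PV = PMT / (i − g) = 39925 / (0.1 − 0.035) = 39925 / 0.065000 = 614,230.7692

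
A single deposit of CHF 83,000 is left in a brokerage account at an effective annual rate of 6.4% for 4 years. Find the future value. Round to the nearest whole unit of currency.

CHF 106,376

FV = PV·(1+i)^n = 83,000 × 1.281641 = 106,376.2323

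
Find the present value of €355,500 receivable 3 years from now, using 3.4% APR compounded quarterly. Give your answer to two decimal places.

€321,165.42

With 4 periods per year: i = 0.0085, n = 12.
Discount factor = (1+0.0085)^(−12) = 0.903419; PV = 355,500 × 0.903419 = 321,165.4170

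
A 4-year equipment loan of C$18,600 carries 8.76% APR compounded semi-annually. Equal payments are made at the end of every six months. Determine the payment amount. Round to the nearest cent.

With 2 periods per year: i = 0.0438, n = 8.
Annuity-PV factor = 6.628344; PMT = 18600 / 6.628344 = 2,806.1306

C$2,806.13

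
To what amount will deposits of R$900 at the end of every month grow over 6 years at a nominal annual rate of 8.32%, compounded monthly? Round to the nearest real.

R$83,670

i = 0.0832/12 = 0.00693333 per month; n = 6·12 = 72.
FV = 900 × [(1+0.00693333)^72 − 1] / 0.00693333 = 900 × 92.966458 = 83,669.8124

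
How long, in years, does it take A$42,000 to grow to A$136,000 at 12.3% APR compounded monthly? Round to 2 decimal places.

Periodic rate i = 0.123/12 = 0.01025.
(1+i)^n = 136000/42000 = 3.23810, so n = ln 3.23810 / ln 1.01025 = 115.2192 months
= 115.2192/12 years

9.60 years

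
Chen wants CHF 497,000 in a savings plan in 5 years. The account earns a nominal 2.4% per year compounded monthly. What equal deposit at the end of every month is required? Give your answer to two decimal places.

CHF 7,804.54

i = 0.024/12 = 0.002 per month; n = 5·12 = 60.
PMT = 497000 / ( [(1+0.002)^60 − 1] / 0.002 ) = 497000 / 63.680870 = 7,804.5416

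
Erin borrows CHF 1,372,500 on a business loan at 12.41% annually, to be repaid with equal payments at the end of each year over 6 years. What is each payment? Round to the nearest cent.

Annuity-PV factor = 4.064105; PMT = 1.3725e+06 / 4.064105 = 337,712.7015

CHF 337,712.70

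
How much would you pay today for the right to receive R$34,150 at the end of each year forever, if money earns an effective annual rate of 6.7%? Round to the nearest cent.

PV = C/r = 34150/0.067 = 509,701.4925

R$509,701.49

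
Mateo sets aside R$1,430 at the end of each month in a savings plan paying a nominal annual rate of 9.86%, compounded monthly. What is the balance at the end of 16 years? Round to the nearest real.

R$663,462

Periodic rate i = 0.0986/12 = 0.00821667; n = 16 × 12 = 192 periods.
Accumulation factor s(192|0.00821667) = 463.959209; FV = 1430 × 463.959209 = 663,461.6688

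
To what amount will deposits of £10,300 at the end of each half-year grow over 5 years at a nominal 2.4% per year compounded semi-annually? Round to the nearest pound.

Periodic rate i = 0.024/2 = 0.012; n = 5 × 2 = 10 periods.
FV = PMT · [(1+i)^n − 1] / i = 10300 · 10.557648 = 108,743.7760

£108,744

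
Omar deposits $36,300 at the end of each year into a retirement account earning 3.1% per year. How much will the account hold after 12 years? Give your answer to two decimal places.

Accumulation factor s(12|0.031) = 14.272925; FV = 36300 × 14.272925 = 518,107.1827

$518,107.18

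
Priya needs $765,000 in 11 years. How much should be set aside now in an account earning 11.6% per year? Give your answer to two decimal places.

PV = FV·(1+i)^(−n) = 765,000 × 0.299016 = 228,746.9407

$228,746.94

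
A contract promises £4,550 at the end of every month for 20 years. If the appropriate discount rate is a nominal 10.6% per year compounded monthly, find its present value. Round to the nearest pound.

With 12 periods per year: i = 0.00883333, n = 240.
PV = 4550 × [1 − (1+0.00883333)^(−240)] / 0.00883333 = 4550 × 99.491981 = 452,688.5144

£452,689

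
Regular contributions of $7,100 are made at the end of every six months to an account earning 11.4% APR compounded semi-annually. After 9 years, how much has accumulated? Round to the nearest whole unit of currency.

$213,296

Periodic rate i = 0.114/2 = 0.057; n = 9 × 2 = 18 periods.
FV = 7100 × [(1+0.057)^18 − 1] / 0.057 = 7100 × 30.041671 = 213,295.8634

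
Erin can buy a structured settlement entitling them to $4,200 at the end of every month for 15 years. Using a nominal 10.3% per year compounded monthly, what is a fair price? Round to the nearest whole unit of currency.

$384,252

Periodic rate i = 0.103/12 = 0.00858333; n = 15 × 12 = 180 periods.
PV = 4200 × [1 − (1+0.00858333)^(−180)] / 0.00858333 = 4200 × 91.488598 = 384,252.1118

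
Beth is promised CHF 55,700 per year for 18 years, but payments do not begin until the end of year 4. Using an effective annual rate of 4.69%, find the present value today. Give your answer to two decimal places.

PV at t=3 (ordinary 18-year annuity): 55700 × a(18|0.0469) = 55700 × 11.977946 = 667,171.5862
Discount back 3 years: 667,171.5862 × (1+0.0469)^(−3) = 667,171.5862 × 0.871534 = 581,462.8099

CHF 581,462.81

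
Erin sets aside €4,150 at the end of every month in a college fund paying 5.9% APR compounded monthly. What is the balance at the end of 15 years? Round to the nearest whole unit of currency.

Periodic rate i = 0.059/12 = 0.00491667; n = 15 × 12 = 180 periods.
FV = 4150 × [(1+0.00491667)^180 − 1] / 0.00491667 = 4150 × 288.353043 = 1,196,665.1281

€1,196,665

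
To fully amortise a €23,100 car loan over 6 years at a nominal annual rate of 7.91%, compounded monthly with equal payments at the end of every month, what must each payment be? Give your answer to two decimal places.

€404.00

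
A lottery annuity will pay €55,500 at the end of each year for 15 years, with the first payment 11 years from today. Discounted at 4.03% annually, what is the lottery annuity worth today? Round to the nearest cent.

€414,799.51

Value one period before first payment (t=10): 55500 × [1 − (1+0.0403)^(−15)] / 0.0403 = 55500 × 11.095100 = 615,778.0757
Discount back 10 years: 615,778.0757 × (1+0.0403)^(−10) = 615,778.0757 × 0.673619 = 414,799.5125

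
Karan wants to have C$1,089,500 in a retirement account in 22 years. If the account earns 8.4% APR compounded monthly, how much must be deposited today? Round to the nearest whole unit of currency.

i = 0.084/12 = 0.007 per month; n = 22·12 = 264.
Discount factor = (1+0.007)^(−264) = 0.158570; PV = 1,089,500 × 0.158570 = 172,761.5168

C$172,762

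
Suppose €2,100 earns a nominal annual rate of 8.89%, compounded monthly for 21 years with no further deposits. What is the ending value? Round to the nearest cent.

€13,490.10

With 12 periods per year: i = 0.00740833, n = 252.
FV = PV·(1+i)^n = 2,100 × 6.423857 = 13,490.0989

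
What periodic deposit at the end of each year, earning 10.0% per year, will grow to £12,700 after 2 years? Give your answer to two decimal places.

PMT = 12700 / ( [(1+0.1)^2 − 1] / 0.1 ) = 12700 / 2.100000 = 6,047.6190

£6,047.62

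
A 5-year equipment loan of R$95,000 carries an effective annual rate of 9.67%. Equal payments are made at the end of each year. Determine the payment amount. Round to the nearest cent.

R$24,849.84

Annuity-PV factor = 3.822962; PMT = 95000 / 3.822962 = 24,849.8404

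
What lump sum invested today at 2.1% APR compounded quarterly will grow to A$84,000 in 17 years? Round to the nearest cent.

With 4 periods per year: i = 0.00525, n = 68.
PV = 84,000 / (1 + 0.00525)^68 = 84,000 / 1.427702 = 58,835.8084

A$58,835.81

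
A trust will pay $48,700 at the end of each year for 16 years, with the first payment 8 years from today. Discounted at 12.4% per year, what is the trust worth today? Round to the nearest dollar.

PV at t=7 (ordinary 16-year annuity): 48700 × a(16|0.124) = 48700 × 6.821956 = 332,229.2682
PV₀ = 332,229.2682 / (1+0.124)^7 = 332,229.2682 / 2.266544 = 146,579.6603

$146,580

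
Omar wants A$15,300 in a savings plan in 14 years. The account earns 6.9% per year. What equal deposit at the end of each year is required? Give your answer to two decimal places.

FV-annuity factor = 22.391312; PMT = 15300 / 22.391312 = 683.3007

A$683.30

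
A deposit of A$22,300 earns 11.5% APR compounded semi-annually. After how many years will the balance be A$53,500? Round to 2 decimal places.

7.83 years

Periodic rate i = 0.115/2 = 0.0575.
(1+i)^n = 53500/22300 = 2.39910, so n = ln 2.39910 / ln 1.0575 = 15.6525 half-years
= 15.6525/2 years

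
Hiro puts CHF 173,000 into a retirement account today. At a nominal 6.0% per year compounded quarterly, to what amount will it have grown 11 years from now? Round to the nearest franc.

CHF 333,083

i = 0.06/4 = 0.015 per quarter; n = 11·4 = 44.
FV = 173,000 × (1 + 0.015)^44 = 333,082.6123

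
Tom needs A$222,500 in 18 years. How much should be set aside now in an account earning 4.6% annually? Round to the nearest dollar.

PV = FV·(1+i)^(−n) = 222,500 × 0.445071 = 99,028.3844

A$99,028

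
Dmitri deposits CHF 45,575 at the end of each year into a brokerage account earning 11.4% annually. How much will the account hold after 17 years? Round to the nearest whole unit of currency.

CHF 2,105,579

Accumulation factor s(17|0.114) = 46.200305; FV = 45575 × 46.200305 = 2,105,578.8998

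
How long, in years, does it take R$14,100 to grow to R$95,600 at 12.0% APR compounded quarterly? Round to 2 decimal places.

16.19 years

Periodic rate i = 0.12/4 = 0.03.
n = ln(95600/14100) / ln(1+0.03) = ln(6.78014) / 0.029559 = 64.7522 quarters
= 64.7522/4 years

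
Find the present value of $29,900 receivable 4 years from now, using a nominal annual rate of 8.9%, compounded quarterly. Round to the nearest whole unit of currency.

$21,026

With 4 periods per year: i = 0.02225, n = 16.
Discount factor = (1+0.02225)^(−16) = 0.703212; PV = 29,900 × 0.703212 = 21,026.0300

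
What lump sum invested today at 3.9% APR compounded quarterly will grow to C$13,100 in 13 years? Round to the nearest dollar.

i = 0.039/4 = 0.00975 per quarter; n = 13·4 = 52.
PV = FV·(1+i)^(−n) = 13,100 × 0.603781 = 7,909.5264

C$7,910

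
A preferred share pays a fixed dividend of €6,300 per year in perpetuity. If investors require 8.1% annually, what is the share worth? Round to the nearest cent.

€77,777.78

PV = C/r = 6300/0.081 = 77,777.7778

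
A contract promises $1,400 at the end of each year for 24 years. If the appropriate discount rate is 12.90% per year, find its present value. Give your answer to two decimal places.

Annuity factor a(24|0.129) = 7.330479; PV = 1400 × 7.330479 = 10,262.6701

$10,262.67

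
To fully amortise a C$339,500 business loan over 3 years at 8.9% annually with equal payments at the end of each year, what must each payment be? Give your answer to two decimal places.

Annuity-PV factor = 2.535813; PMT = 339500 / 2.535813 = 133,882.1228

C$133,882.12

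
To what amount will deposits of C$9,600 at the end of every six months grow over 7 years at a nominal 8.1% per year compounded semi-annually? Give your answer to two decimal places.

C$176,205.86

Periodic rate i = 0.081/2 = 0.0405; n = 7 × 2 = 14 periods.
FV = PMT · [(1+i)^n − 1] / i = 9600 · 18.354777 = 176,205.8562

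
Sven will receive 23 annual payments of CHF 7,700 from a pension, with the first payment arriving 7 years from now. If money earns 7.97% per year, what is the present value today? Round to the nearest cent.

CHF 50,530.67

PV at t=6 (ordinary 23-year annuity): 7700 × a(23|0.0797) = 7700 × 10.396398 = 80,052.2679
PV₀ = 80,052.2679 / (1+0.0797)^6 = 80,052.2679 / 1.584231 = 50,530.6671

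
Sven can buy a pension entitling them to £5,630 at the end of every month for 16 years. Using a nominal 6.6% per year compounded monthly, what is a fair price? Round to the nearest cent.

i = 0.066/12 = 0.0055 per month; n = 16·12 = 192.
Annuity factor a(192|0.0055) = 118.390488; PV = 5630 × 118.390488 = 666,538.4455

£666,538.45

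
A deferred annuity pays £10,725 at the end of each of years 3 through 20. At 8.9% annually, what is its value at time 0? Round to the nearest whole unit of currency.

Value one period before first payment (t=2): 10725 × [1 − (1+0.089)^(−18)] / 0.089 = 10725 × 8.814323 = 94,533.6141
Discount back 2 years: 94,533.6141 × (1+0.089)^(−2) = 94,533.6141 × 0.843226 = 79,713.2474

£79,713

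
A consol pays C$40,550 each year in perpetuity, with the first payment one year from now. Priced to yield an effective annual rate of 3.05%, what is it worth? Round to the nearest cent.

C$1,329,508.20

PV = PMT / i = 40550 / 0.0305 = 1,329,508.1967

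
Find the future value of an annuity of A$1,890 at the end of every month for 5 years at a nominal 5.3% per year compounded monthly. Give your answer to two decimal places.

A$129,520.20

Periodic rate i = 0.053/12 = 0.00441667; n = 5 × 12 = 60 periods.
FV = PMT · [(1+i)^n − 1] / i = 1890 · 68.529205 = 129,520.1983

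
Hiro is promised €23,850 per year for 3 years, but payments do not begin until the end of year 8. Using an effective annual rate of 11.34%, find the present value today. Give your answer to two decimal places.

PV at t=7 (ordinary 3-year annuity): 23850 × a(3|0.1134) = 23850 × 2.429336 = 57,939.6677
Discount back 7 years: 57,939.6677 × (1+0.1134)^(−7) = 57,939.6677 × 0.471456 = 27,316.0237

€27,316.02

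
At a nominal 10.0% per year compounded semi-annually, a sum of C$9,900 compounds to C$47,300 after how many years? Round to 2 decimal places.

Periodic rate i = 0.1/2 = 0.05.
n = ln(47300/9900) / ln(1+0.05) = ln(4.77778) / 0.048790 = 32.0551 half-years
= 32.0551/2 years

16.03 years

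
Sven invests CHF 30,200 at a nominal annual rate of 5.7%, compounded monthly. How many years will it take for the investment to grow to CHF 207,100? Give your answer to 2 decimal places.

Periodic rate i = 0.057/12 = 0.00475.
n = ln(207100/30200) / ln(1+0.00475) = ln(6.85762) / 0.004739 = 406.3008 months
= 406.3008/12 years

33.86 years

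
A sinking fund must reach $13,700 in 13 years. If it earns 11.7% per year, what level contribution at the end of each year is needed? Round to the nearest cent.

$498.73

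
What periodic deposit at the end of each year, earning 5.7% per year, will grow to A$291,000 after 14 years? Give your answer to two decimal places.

FV-annuity factor = 20.578078; PMT = 291000 / 20.578078 = 14,141.2624

A$14,141.26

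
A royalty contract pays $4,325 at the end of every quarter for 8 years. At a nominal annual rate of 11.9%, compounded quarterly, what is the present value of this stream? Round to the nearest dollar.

$88,482

i = 0.119/4 = 0.02975 per quarter; n = 8·4 = 32.
Annuity factor a(32|0.02975) = 20.458307; PV = 4325 × 20.458307 = 88,482.1792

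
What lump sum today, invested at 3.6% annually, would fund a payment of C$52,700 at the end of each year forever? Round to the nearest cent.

PV = C/r = 52700/0.036 = 1,463,888.8889

C$1,463,888.89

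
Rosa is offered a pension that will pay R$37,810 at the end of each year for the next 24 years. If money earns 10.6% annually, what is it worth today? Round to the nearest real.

R$324,916

PV = PMT · [1 − (1+i)^(−n)] / i = 37810 · 8.593398 = 324,916.3663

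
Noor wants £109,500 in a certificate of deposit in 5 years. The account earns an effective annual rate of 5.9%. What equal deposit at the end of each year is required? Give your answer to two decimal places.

£19,463.73

FV-annuity factor = 5.625849; PMT = 109500 / 5.625849 = 19,463.7289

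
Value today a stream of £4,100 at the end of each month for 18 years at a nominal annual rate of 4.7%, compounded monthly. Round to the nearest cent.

£596,850.74

With 12 periods per year: i = 0.00391667, n = 216.
PV = 4100 × [1 − (1+0.00391667)^(−216)] / 0.00391667 = 4100 × 145.573351 = 596,850.7390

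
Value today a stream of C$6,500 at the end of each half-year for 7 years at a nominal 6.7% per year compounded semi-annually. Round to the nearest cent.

C$71,702.99

Periodic rate i = 0.067/2 = 0.0335; n = 7 × 2 = 14 periods.
PV = 6500 × [1 − (1+0.0335)^(−14)] / 0.0335 = 6500 × 11.031230 = 71,702.9941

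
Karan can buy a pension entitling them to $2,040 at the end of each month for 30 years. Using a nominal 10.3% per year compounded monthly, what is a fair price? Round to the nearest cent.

$226,711.92

With 12 periods per year: i = 0.00858333, n = 360.
Annuity factor a(360|0.00858333) = 111.133292; PV = 2040 × 111.133292 = 226,711.9159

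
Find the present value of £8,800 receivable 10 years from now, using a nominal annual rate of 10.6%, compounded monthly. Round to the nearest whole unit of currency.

With 12 periods per year: i = 0.00883333, n = 120.
PV = FV·(1+i)^(−n) = 8,800 × 0.348072 = 3,063.0342

£3,063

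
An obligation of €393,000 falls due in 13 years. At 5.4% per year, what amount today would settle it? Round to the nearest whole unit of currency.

Discount factor = (1+0.054)^(−13) = 0.504745; PV = 393,000 × 0.504745 = 198,364.8001

€198,365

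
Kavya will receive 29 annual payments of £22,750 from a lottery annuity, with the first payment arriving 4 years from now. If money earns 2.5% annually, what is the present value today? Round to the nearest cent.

PV at t=3 (ordinary 29-year annuity): 22750 × a(29|0.025) = 22750 × 20.453550 = 465,318.2604
Discount back 3 years: 465,318.2604 × (1+0.025)^(−3) = 465,318.2604 × 0.928599 = 432,094.2625

£432,094.26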